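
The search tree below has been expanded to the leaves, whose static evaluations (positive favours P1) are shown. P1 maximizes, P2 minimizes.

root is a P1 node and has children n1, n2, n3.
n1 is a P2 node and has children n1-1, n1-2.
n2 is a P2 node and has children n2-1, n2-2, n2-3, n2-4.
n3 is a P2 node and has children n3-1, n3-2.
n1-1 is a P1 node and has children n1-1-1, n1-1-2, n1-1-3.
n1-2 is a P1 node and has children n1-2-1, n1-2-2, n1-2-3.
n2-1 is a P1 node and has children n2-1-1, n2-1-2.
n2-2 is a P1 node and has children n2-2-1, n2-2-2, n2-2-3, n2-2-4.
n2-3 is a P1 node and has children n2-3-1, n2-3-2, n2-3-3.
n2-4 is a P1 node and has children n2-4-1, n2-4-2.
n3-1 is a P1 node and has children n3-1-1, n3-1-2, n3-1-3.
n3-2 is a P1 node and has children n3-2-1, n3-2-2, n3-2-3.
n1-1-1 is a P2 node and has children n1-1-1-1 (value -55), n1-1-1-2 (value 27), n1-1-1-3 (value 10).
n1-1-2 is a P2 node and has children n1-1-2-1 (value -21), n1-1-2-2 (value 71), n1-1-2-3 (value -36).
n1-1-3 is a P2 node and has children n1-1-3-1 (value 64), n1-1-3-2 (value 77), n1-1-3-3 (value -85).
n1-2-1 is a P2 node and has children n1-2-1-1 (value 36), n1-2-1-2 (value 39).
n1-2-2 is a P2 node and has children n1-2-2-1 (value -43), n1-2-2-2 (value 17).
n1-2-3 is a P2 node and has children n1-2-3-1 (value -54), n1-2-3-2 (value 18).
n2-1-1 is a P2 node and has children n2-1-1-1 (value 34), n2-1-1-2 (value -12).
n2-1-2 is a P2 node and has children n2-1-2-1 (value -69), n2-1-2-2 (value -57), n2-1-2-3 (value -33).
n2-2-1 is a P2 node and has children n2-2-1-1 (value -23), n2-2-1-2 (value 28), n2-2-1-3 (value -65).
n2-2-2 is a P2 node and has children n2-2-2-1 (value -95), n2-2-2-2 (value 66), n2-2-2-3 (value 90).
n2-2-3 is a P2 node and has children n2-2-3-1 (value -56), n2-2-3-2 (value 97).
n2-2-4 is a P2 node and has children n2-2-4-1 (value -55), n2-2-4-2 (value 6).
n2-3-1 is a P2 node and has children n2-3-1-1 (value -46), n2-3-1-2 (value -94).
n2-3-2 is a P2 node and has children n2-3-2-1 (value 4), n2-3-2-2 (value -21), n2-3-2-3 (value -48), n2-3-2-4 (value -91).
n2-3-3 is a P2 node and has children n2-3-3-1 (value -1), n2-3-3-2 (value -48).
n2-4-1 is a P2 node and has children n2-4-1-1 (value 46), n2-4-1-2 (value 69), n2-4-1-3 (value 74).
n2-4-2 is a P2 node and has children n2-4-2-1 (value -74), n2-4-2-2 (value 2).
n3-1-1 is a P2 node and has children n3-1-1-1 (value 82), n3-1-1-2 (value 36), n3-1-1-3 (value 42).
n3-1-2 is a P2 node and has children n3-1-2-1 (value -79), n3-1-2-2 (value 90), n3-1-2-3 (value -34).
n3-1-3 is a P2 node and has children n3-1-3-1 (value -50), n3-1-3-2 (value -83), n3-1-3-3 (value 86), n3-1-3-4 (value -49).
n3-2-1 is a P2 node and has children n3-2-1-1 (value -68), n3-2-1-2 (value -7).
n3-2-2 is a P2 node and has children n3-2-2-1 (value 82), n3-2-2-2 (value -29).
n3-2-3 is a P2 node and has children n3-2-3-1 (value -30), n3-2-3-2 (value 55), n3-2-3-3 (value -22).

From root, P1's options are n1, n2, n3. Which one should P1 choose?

n1-1-1 (P2): min(-55, 27, 10) = -55
n1-1-2 (P2): min(-21, 71, -36) = -36
n1-1-3 (P2): min(64, 77, -85) = -85
n1-1 (P1): max(-55, -36, -85) = -36
n1-2-1 (P2): min(36, 39) = 36
n1-2-2 (P2): min(-43, 17) = -43
n1-2-3 (P2): min(-54, 18) = -54
n1-2 (P1): max(36, -43, -54) = 36
n1 (P2): min(-36, 36) = -36
n2-1-1 (P2): min(34, -12) = -12
n2-1-2 (P2): min(-69, -57, -33) = -69
n2-1 (P1): max(-12, -69) = -12
n2-2-1 (P2): min(-23, 28, -65) = -65
n2-2-2 (P2): min(-95, 66, 90) = -95
n2-2-3 (P2): min(-56, 97) = -56
n2-2-4 (P2): min(-55, 6) = -55
n2-2 (P1): max(-65, -95, -56, -55) = -55
n2-3-1 (P2): min(-46, -94) = -94
n2-3-2 (P2): min(4, -21, -48, -91) = -91
n2-3-3 (P2): min(-1, -48) = -48
n2-3 (P1): max(-94, -91, -48) = -48
n2-4-1 (P2): min(46, 69, 74) = 46
n2-4-2 (P2): min(-74, 2) = -74
n2-4 (P1): max(46, -74) = 46
n2 (P2): min(-12, -55, -48, 46) = -55
n3-1-1 (P2): min(82, 36, 42) = 36
n3-1-2 (P2): min(-79, 90, -34) = -79
n3-1-3 (P2): min(-50, -83, 86, -49) = -83
n3-1 (P1): max(36, -79, -83) = 36
n3-2-1 (P2): min(-68, -7) = -68
n3-2-2 (P2): min(82, -29) = -29
n3-2-3 (P2): min(-30, 55, -22) = -30
n3-2 (P1): max(-68, -29, -30) = -29
n3 (P2): min(36, -29) = -29
root (P1): max(-36, -55, -29) = -29
P1 at root wants the highest of {n1=-36, n2=-55, n3=-29}, so chooses n3.

n3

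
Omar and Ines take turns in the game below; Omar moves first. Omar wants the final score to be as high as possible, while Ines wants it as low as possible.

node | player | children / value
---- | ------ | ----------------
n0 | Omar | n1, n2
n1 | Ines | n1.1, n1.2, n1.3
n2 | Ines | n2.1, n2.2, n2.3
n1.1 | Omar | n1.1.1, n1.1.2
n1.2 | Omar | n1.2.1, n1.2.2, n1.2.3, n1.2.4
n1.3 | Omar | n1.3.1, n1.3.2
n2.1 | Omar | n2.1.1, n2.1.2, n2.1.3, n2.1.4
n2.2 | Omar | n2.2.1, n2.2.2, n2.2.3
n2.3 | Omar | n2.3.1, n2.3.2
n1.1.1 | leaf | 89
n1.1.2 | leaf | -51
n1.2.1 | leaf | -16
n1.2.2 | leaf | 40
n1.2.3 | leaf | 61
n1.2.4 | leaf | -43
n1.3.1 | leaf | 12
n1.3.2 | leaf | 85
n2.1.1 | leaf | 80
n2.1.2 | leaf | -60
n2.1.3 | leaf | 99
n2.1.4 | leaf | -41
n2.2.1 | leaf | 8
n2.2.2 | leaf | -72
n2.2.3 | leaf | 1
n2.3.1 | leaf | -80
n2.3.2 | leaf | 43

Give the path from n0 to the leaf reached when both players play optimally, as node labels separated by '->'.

n1.1 (Omar): max(89, -51) = 89
n1.2 (Omar): max(-16, 40, 61, -43) = 61
n1.3 (Omar): max(12, 85) = 85
n1 (Ines): min(89, 61, 85) = 61
n2.1 (Omar): max(80, -60, 99, -41) = 99
n2.2 (Omar): max(8, -72, 1) = 8
n2.3 (Omar): max(-80, 43) = 43
n2 (Ines): min(99, 8, 43) = 8
n0 (Omar): max(61, 8) = 61
At n0, Omar picks n1 (highest: 61).
At n1, Ines picks n1.2 (lowest: 61).
At n1.2, Omar picks n1.2.3 (highest: 61).
Terminal value 61.

n0 -> n1 -> n1.2 -> n1.2.3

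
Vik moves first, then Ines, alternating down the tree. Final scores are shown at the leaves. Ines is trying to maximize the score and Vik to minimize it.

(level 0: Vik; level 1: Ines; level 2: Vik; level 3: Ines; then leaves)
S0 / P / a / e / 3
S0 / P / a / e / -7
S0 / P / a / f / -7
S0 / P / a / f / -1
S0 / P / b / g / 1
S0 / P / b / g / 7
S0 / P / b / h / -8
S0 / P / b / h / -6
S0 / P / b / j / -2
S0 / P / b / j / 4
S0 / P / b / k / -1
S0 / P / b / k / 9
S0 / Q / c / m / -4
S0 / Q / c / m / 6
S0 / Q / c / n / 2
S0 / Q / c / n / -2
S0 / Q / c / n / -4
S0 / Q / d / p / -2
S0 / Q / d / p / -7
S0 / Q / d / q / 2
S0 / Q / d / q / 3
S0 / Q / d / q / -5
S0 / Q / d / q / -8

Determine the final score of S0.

-1

e (Ines): max(3, -7) = 3
f (Ines): max(-7, -1) = -1
a (Vik): min(3, -1) = -1
g (Ines): max(1, 7) = 7
h (Ines): max(-8, -6) = -6
j (Ines): max(-2, 4) = 4
k (Ines): max(-1, 9) = 9
b (Vik): min(7, -6, 4, 9) = -6
P (Ines): max(-1, -6) = -1
m (Ines): max(-4, 6) = 6
n (Ines): max(2, -2, -4) = 2
c (Vik): min(6, 2) = 2
p (Ines): max(-2, -7) = -2
q (Ines): max(2, 3, -5, -8) = 3
d (Vik): min(-2, 3) = -2
Q (Ines): max(2, -2) = 2
S0 (Vik): min(-1, 2) = -1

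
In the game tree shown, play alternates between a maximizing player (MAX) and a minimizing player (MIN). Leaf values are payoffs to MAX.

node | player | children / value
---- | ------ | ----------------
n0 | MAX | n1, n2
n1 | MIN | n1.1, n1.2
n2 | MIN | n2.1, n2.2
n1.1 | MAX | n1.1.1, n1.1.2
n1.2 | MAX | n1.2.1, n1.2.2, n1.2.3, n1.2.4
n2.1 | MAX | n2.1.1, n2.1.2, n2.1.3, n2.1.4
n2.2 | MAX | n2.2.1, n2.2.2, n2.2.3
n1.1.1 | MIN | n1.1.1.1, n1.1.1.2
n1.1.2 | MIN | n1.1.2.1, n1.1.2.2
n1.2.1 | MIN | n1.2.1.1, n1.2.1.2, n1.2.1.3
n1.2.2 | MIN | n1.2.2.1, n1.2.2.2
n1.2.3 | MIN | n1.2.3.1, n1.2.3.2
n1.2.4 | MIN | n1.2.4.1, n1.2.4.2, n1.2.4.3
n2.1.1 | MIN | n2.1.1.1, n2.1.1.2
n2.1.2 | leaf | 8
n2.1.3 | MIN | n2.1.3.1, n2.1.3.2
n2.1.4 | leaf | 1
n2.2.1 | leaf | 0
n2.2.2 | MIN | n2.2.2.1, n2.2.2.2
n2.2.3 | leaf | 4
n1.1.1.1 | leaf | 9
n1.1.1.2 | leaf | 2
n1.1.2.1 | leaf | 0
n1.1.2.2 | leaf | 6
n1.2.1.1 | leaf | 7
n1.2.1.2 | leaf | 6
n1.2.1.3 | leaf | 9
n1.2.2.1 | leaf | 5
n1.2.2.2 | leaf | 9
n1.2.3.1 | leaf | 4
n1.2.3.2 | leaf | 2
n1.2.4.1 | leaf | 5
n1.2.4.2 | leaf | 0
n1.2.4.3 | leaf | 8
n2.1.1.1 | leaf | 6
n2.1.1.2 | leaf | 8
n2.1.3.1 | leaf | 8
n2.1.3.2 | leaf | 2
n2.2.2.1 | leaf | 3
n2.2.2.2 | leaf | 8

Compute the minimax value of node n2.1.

n2.1.1 (MIN): min(6, 8) = 6
n2.1.3 (MIN): min(8, 2) = 2
n2.1 (MAX): max(6, 8, 2, 1) = 8

8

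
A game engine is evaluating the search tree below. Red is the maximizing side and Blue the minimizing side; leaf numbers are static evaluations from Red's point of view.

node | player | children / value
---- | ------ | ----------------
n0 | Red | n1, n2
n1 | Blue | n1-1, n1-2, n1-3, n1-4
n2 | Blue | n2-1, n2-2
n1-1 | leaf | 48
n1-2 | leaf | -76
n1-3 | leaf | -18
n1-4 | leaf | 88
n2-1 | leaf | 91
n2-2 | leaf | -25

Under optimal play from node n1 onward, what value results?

n1 (Blue): min(48, -76, -18, 88) = -76

-76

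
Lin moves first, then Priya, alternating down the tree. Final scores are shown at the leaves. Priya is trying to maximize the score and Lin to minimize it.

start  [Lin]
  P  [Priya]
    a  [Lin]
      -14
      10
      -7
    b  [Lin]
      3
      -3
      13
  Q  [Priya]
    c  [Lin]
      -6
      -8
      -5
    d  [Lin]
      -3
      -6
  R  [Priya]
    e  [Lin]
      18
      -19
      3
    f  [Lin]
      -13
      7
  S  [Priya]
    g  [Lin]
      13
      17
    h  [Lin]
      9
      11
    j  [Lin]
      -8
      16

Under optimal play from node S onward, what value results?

g (Lin): min(13, 17) = 13
h (Lin): min(9, 11) = 9
j (Lin): min(-8, 16) = -8
S (Priya): max(13, 9, -8) = 13

13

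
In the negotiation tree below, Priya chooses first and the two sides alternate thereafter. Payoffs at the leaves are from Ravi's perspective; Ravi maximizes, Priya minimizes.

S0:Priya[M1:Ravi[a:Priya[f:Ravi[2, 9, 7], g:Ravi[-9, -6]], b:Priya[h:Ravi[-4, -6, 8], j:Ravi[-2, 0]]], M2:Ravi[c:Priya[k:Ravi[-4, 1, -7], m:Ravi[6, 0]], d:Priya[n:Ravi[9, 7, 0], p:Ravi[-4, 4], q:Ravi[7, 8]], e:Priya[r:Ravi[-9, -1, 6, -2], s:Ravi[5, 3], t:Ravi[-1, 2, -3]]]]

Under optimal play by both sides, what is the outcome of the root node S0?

f (Ravi): max(2, 9, 7) = 9
g (Ravi): max(-9, -6) = -6
a (Priya): min(9, -6) = -6
h (Ravi): max(-4, -6, 8) = 8
j (Ravi): max(-2, 0) = 0
b (Priya): min(8, 0) = 0
M1 (Ravi): max(-6, 0) = 0
k (Ravi): max(-4, 1, -7) = 1
m (Ravi): max(6, 0) = 6
c (Priya): min(1, 6) = 1
n (Ravi): max(9, 7, 0) = 9
p (Ravi): max(-4, 4) = 4
q (Ravi): max(7, 8) = 8
d (Priya): min(9, 4, 8) = 4
r (Ravi): max(-9, -1, 6, -2) = 6
s (Ravi): max(5, 3) = 5
t (Ravi): max(-1, 2, -3) = 2
e (Priya): min(6, 5, 2) = 2
M2 (Ravi): max(1, 4, 2) = 4
S0 (Priya): min(0, 4) = 0

0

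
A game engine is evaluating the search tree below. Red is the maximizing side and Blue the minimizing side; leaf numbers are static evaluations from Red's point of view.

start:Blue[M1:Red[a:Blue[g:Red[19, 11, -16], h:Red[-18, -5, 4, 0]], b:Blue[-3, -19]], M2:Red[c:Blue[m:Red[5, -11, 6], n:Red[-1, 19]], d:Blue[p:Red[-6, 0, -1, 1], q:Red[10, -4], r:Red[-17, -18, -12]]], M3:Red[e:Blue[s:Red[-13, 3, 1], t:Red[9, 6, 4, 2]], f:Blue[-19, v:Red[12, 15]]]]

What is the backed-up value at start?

g (Red): max(19, 11, -16) = 19
h (Red): max(-18, -5, 4, 0) = 4
a (Blue): min(19, 4) = 4
b (Blue): min(-3, -19) = -19
M1 (Red): max(4, -19) = 4
m (Red): max(5, -11, 6) = 6
n (Red): max(-1, 19) = 19
c (Blue): min(6, 19) = 6
p (Red): max(-6, 0, -1, 1) = 1
q (Red): max(10, -4) = 10
r (Red): max(-17, -18, -12) = -12
d (Blue): min(1, 10, -12) = -12
M2 (Red): max(6, -12) = 6
s (Red): max(-13, 3, 1) = 3
t (Red): max(9, 6, 4, 2) = 9
e (Blue): min(3, 9) = 3
v (Red): max(12, 15) = 15
f (Blue): min(-19, 15) = -19
M3 (Red): max(3, -19) = 3
start (Blue): min(4, 6, 3) = 3

3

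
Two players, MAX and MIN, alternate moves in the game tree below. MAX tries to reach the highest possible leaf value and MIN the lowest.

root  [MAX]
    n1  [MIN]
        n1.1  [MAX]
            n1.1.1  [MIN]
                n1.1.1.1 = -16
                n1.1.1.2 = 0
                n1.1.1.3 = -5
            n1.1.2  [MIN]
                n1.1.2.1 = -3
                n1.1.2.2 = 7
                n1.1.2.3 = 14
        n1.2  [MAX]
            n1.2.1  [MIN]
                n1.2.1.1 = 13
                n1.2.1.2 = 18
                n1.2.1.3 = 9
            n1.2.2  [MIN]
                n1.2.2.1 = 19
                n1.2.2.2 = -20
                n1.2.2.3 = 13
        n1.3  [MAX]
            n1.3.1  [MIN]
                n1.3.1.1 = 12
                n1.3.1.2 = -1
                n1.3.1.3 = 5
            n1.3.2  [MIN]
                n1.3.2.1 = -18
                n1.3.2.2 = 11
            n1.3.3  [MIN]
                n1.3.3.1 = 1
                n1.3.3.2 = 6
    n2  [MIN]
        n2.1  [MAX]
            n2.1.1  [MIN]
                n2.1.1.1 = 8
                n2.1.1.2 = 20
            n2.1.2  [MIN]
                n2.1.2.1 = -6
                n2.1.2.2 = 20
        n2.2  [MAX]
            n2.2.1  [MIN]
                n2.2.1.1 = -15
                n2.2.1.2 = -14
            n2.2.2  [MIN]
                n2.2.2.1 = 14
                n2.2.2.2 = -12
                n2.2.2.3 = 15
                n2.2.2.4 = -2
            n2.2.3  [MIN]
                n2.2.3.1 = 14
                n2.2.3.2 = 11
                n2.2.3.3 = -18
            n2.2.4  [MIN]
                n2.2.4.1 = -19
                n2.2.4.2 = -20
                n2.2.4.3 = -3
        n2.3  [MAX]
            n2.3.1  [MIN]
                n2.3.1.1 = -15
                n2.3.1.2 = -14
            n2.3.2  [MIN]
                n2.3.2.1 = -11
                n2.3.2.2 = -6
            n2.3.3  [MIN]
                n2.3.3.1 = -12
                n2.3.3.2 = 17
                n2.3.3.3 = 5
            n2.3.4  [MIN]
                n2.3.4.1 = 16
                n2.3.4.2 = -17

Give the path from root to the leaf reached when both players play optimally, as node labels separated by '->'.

root -> n1 -> n1.1 -> n1.1.2 -> n1.1.2.1

n1.1.1 (MIN): min(-16, 0, -5) = -16
n1.1.2 (MIN): min(-3, 7, 14) = -3
n1.1 (MAX): max(-16, -3) = -3
n1.2.1 (MIN): min(13, 18, 9) = 9
n1.2.2 (MIN): min(19, -20, 13) = -20
n1.2 (MAX): max(9, -20) = 9
n1.3.1 (MIN): min(12, -1, 5) = -1
n1.3.2 (MIN): min(-18, 11) = -18
n1.3.3 (MIN): min(1, 6) = 1
n1.3 (MAX): max(-1, -18, 1) = 1
n1 (MIN): min(-3, 9, 1) = -3
n2.1.1 (MIN): min(8, 20) = 8
n2.1.2 (MIN): min(-6, 20) = -6
n2.1 (MAX): max(8, -6) = 8
n2.2.1 (MIN): min(-15, -14) = -15
n2.2.2 (MIN): min(14, -12, 15, -2) = -12
n2.2.3 (MIN): min(14, 11, -18) = -18
n2.2.4 (MIN): min(-19, -20, -3) = -20
n2.2 (MAX): max(-15, -12, -18, -20) = -12
n2.3.1 (MIN): min(-15, -14) = -15
n2.3.2 (MIN): min(-11, -6) = -11
n2.3.3 (MIN): min(-12, 17, 5) = -12
n2.3.4 (MIN): min(16, -17) = -17
n2.3 (MAX): max(-15, -11, -12, -17) = -11
n2 (MIN): min(8, -12, -11) = -12
root (MAX): max(-3, -12) = -3
At root, MAX picks n1 (highest: -3).
At n1, MIN picks n1.1 (lowest: -3).
At n1.1, MAX picks n1.1.2 (highest: -3).
At n1.1.2, MIN picks n1.1.2.1 (lowest: -3).
Terminal value -3.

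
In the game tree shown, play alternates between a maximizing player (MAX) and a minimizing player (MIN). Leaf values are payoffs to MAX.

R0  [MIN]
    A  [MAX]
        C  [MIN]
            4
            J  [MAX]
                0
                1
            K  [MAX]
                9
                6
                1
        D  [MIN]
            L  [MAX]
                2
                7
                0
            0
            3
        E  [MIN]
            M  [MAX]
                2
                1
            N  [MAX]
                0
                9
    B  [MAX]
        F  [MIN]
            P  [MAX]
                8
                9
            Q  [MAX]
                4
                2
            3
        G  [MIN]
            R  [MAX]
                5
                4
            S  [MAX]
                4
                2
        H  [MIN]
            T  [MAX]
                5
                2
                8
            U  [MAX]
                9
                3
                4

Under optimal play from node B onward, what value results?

P (MAX): max(8, 9) = 9
Q (MAX): max(4, 2) = 4
F (MIN): min(9, 4, 3) = 3
R (MAX): max(5, 4) = 5
S (MAX): max(4, 2) = 4
G (MIN): min(5, 4) = 4
T (MAX): max(5, 2, 8) = 8
U (MAX): max(9, 3, 4) = 9
H (MIN): min(8, 9) = 8
B (MAX): max(3, 4, 8) = 8

8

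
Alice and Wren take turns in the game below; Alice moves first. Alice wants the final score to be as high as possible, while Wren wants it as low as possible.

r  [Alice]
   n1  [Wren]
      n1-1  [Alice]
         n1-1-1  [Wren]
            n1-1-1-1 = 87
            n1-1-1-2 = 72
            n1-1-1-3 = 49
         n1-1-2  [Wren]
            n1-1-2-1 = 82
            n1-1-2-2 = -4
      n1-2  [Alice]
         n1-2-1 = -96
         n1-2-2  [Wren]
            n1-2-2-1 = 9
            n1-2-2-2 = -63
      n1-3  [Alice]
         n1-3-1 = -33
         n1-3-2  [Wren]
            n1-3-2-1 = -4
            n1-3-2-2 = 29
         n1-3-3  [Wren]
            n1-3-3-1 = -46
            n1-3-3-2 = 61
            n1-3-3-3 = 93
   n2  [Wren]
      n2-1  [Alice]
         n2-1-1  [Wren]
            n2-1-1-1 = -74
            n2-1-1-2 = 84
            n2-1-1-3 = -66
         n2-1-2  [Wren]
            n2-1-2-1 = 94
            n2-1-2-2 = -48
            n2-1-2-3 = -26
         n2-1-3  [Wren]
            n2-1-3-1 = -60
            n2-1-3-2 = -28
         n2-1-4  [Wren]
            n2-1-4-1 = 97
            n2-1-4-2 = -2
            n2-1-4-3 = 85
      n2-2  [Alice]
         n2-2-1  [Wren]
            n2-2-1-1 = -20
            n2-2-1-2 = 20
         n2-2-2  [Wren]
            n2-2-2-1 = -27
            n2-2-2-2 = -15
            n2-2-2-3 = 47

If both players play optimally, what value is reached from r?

-20

n1-1-1 (Wren): min(87, 72, 49) = 49
n1-1-2 (Wren): min(82, -4) = -4
n1-1 (Alice): max(49, -4) = 49
n1-2-2 (Wren): min(9, -63) = -63
n1-2 (Alice): max(-96, -63) = -63
n1-3-2 (Wren): min(-4, 29) = -4
n1-3-3 (Wren): min(-46, 61, 93) = -46
n1-3 (Alice): max(-33, -4, -46) = -4
n1 (Wren): min(49, -63, -4) = -63
n2-1-1 (Wren): min(-74, 84, -66) = -74
n2-1-2 (Wren): min(94, -48, -26) = -48
n2-1-3 (Wren): min(-60, -28) = -60
n2-1-4 (Wren): min(97, -2, 85) = -2
n2-1 (Alice): max(-74, -48, -60, -2) = -2
n2-2-1 (Wren): min(-20, 20) = -20
n2-2-2 (Wren): min(-27, -15, 47) = -27
n2-2 (Alice): max(-20, -27) = -20
n2 (Wren): min(-2, -20) = -20
r (Alice): max(-63, -20) = -20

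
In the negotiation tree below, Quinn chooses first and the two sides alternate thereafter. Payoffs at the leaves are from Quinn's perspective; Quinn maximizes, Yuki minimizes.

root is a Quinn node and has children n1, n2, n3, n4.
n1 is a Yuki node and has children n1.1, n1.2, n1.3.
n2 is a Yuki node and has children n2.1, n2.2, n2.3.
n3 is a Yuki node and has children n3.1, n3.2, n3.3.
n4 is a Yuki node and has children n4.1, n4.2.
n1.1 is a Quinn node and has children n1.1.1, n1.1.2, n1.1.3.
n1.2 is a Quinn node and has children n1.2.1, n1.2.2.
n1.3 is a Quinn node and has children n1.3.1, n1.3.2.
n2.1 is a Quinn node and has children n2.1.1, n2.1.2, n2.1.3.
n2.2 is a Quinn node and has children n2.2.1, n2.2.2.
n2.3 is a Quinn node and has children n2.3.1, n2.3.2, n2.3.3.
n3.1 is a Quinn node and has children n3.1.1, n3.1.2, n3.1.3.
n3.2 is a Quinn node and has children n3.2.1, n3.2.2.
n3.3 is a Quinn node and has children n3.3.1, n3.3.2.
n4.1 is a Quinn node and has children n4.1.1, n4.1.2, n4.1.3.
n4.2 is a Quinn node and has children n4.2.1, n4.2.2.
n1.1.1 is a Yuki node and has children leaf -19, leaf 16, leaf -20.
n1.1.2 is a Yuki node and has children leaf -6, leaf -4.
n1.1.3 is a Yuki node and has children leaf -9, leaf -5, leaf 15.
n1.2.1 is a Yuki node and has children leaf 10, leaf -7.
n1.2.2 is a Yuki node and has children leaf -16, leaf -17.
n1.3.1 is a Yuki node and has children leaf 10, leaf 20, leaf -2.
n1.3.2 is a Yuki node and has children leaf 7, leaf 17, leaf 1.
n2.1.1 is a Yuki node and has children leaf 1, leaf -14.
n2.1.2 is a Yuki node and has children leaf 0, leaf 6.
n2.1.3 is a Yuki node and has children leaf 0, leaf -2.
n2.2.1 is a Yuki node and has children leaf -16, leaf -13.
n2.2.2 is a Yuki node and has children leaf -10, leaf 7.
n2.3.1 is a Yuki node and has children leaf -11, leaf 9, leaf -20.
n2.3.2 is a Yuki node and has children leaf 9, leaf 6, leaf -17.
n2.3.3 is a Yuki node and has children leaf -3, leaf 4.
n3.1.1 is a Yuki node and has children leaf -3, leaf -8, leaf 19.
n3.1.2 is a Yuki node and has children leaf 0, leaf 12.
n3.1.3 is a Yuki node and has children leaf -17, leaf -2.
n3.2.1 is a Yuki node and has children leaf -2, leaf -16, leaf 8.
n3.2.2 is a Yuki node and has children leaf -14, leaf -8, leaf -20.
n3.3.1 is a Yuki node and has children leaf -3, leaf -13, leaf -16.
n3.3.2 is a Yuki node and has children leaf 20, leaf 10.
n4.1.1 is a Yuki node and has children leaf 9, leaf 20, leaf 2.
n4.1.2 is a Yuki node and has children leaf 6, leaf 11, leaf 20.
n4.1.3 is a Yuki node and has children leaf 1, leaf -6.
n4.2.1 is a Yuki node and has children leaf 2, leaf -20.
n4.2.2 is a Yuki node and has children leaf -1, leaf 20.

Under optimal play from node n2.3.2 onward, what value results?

n2.3.2 (Yuki): min(9, 6, -17) = -17

-17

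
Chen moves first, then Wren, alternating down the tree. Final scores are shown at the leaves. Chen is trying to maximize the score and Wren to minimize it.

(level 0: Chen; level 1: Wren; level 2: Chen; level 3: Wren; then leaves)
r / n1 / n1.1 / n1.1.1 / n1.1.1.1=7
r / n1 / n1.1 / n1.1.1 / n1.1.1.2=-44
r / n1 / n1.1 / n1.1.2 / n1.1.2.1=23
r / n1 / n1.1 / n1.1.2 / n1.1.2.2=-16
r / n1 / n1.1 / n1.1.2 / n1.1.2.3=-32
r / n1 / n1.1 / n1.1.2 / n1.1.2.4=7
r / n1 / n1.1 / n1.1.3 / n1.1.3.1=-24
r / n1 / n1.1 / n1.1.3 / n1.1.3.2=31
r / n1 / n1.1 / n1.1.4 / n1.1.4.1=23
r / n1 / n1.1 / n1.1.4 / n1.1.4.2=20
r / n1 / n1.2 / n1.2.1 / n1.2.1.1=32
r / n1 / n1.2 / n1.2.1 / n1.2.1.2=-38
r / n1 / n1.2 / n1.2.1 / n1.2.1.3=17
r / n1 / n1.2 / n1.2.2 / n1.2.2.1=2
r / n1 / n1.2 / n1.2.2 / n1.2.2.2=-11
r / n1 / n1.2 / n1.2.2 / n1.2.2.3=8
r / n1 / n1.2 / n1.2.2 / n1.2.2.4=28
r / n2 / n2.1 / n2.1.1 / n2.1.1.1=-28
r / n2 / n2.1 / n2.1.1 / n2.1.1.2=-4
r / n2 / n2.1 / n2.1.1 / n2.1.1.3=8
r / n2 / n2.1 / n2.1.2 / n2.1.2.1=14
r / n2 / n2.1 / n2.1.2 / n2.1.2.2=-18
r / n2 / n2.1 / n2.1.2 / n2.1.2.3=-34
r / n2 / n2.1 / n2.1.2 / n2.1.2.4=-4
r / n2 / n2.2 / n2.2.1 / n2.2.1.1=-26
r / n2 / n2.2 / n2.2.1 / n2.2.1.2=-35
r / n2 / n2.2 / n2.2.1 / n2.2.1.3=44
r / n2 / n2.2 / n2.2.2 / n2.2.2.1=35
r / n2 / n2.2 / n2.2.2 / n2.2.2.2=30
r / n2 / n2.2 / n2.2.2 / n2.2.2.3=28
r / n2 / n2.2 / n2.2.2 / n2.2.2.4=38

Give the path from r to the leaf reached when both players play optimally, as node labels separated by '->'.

r -> n1 -> n1.2 -> n1.2.2 -> n1.2.2.2

n1.1.1 (Wren): min(7, -44) = -44
n1.1.2 (Wren): min(23, -16, -32, 7) = -32
n1.1.3 (Wren): min(-24, 31) = -24
n1.1.4 (Wren): min(23, 20) = 20
n1.1 (Chen): max(-44, -32, -24, 20) = 20
n1.2.1 (Wren): min(32, -38, 17) = -38
n1.2.2 (Wren): min(2, -11, 8, 28) = -11
n1.2 (Chen): max(-38, -11) = -11
n1 (Wren): min(20, -11) = -11
n2.1.1 (Wren): min(-28, -4, 8) = -28
n2.1.2 (Wren): min(14, -18, -34, -4) = -34
n2.1 (Chen): max(-28, -34) = -28
n2.2.1 (Wren): min(-26, -35, 44) = -35
n2.2.2 (Wren): min(35, 30, 28, 38) = 28
n2.2 (Chen): max(-35, 28) = 28
n2 (Wren): min(-28, 28) = -28
r (Chen): max(-11, -28) = -11
At r, Chen picks n1 (highest: -11).
At n1, Wren picks n1.2 (lowest: -11).
At n1.2, Chen picks n1.2.2 (highest: -11).
At n1.2.2, Wren picks n1.2.2.2 (lowest: -11).
Terminal value -11.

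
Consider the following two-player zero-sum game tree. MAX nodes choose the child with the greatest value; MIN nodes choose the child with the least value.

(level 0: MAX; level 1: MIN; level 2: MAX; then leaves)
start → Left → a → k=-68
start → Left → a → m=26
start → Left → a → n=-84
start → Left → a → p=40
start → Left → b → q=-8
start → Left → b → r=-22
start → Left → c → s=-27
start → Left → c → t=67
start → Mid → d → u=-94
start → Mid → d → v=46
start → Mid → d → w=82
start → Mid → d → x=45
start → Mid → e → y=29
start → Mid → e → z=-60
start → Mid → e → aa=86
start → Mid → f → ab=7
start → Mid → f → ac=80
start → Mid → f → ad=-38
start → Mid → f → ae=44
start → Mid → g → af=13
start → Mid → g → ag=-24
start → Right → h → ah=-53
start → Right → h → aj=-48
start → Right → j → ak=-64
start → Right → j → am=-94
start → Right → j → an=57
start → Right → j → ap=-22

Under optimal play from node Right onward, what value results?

h (MAX): max(-53, -48) = -48
j (MAX): max(-64, -94, 57, -22) = 57
Right (MIN): min(-48, 57) = -48

-48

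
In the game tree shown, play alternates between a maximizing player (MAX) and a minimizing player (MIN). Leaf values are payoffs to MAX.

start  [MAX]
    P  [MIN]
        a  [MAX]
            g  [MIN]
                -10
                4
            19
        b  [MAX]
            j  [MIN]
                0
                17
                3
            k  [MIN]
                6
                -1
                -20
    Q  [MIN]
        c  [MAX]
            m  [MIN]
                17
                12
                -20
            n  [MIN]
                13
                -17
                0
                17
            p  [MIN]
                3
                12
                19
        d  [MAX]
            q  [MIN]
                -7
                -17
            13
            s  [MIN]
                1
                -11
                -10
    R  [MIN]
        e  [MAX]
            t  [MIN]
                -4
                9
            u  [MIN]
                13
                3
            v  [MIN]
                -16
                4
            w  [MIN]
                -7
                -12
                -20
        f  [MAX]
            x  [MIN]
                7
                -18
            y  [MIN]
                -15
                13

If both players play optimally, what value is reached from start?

3

g (MIN): min(-10, 4) = -10
a (MAX): max(-10, 19) = 19
j (MIN): min(0, 17, 3) = 0
k (MIN): min(6, -1, -20) = -20
b (MAX): max(0, -20) = 0
P (MIN): min(19, 0) = 0
m (MIN): min(17, 12, -20) = -20
n (MIN): min(13, -17, 0, 17) = -17
p (MIN): min(3, 12, 19) = 3
c (MAX): max(-20, -17, 3) = 3
q (MIN): min(-7, -17) = -17
s (MIN): min(1, -11, -10) = -11
d (MAX): max(-17, 13, -11) = 13
Q (MIN): min(3, 13) = 3
t (MIN): min(-4, 9) = -4
u (MIN): min(13, 3) = 3
v (MIN): min(-16, 4) = -16
w (MIN): min(-7, -12, -20) = -20
e (MAX): max(-4, 3, -16, -20) = 3
x (MIN): min(7, -18) = -18
y (MIN): min(-15, 13) = -15
f (MAX): max(-18, -15) = -15
R (MIN): min(3, -15) = -15
start (MAX): max(0, 3, -15) = 3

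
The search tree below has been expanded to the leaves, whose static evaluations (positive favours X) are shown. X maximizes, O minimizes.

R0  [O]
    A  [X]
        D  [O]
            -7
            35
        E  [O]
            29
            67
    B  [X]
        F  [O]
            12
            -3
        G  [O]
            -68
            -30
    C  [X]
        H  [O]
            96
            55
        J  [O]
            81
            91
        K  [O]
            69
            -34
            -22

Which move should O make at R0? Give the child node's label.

D (O): min(-7, 35) = -7
E (O): min(29, 67) = 29
A (X): max(-7, 29) = 29
F (O): min(12, -3) = -3
G (O): min(-68, -30) = -68
B (X): max(-3, -68) = -3
H (O): min(96, 55) = 55
J (O): min(81, 91) = 81
K (O): min(69, -34, -22) = -34
C (X): max(55, 81, -34) = 81
R0 (O): min(29, -3, 81) = -3
O at R0 wants the lowest of {A=29, B=-3, C=81}, so chooses B.

B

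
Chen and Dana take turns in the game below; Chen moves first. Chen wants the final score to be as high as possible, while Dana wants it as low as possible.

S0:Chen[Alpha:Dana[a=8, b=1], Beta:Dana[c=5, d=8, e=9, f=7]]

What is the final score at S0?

5

Alpha (Dana): min(8, 1) = 1
Beta (Dana): min(5, 8, 9, 7) = 5
S0 (Chen): max(1, 5) = 5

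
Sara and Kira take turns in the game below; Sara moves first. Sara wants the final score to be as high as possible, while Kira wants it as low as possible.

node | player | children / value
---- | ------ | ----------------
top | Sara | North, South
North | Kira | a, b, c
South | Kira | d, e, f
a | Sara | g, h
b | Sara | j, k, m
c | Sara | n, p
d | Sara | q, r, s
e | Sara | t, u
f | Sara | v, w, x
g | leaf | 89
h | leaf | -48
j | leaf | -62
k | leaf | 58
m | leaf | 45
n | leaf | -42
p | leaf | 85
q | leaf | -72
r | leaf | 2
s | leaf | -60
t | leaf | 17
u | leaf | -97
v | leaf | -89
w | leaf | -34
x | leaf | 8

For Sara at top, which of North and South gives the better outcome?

North

a (Sara): max(89, -48) = 89
b (Sara): max(-62, 58, 45) = 58
c (Sara): max(-42, 85) = 85
North (Kira): min(89, 58, 85) = 58
d (Sara): max(-72, 2, -60) = 2
e (Sara): max(17, -97) = 17
f (Sara): max(-89, -34, 8) = 8
South (Kira): min(2, 17, 8) = 2
Sara prefers the higher value; North=58, South=2. North is better since 58 > 2.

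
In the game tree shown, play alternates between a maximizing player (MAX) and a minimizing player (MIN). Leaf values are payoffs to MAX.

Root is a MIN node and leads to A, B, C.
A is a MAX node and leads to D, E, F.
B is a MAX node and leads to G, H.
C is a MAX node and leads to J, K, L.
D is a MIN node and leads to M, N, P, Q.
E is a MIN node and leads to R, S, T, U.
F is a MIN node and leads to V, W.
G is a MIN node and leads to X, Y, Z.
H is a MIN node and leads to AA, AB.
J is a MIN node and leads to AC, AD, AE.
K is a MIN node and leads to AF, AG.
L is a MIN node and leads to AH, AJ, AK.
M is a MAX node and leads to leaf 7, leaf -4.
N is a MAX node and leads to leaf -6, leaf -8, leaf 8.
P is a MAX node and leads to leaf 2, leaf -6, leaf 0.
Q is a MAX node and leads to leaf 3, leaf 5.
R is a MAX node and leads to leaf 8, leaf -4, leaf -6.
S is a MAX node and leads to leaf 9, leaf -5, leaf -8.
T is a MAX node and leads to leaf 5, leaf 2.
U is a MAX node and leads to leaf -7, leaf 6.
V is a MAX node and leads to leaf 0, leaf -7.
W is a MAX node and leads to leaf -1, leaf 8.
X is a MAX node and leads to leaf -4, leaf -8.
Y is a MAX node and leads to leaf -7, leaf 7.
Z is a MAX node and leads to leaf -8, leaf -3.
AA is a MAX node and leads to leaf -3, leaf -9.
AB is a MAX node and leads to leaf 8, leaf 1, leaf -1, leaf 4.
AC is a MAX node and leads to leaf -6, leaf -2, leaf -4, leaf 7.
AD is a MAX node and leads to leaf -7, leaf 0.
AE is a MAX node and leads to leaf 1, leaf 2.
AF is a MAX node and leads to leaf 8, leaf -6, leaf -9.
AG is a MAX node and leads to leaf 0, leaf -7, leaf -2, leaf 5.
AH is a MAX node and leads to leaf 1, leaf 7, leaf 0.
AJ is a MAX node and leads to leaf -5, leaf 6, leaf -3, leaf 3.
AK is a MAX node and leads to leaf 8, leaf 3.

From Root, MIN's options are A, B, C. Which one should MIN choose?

B

M (MAX): max(7, -4) = 7
N (MAX): max(-6, -8, 8) = 8
P (MAX): max(2, -6, 0) = 2
Q (MAX): max(3, 5) = 5
D (MIN): min(7, 8, 2, 5) = 2
R (MAX): max(8, -4, -6) = 8
S (MAX): max(9, -5, -8) = 9
T (MAX): max(5, 2) = 5
U (MAX): max(-7, 6) = 6
E (MIN): min(8, 9, 5, 6) = 5
V (MAX): max(0, -7) = 0
W (MAX): max(-1, 8) = 8
F (MIN): min(0, 8) = 0
A (MAX): max(2, 5, 0) = 5
X (MAX): max(-4, -8) = -4
Y (MAX): max(-7, 7) = 7
Z (MAX): max(-8, -3) = -3
G (MIN): min(-4, 7, -3) = -4
AA (MAX): max(-3, -9) = -3
AB (MAX): max(8, 1, -1, 4) = 8
H (MIN): min(-3, 8) = -3
B (MAX): max(-4, -3) = -3
AC (MAX): max(-6, -2, -4, 7) = 7
AD (MAX): max(-7, 0) = 0
AE (MAX): max(1, 2) = 2
J (MIN): min(7, 0, 2) = 0
AF (MAX): max(8, -6, -9) = 8
AG (MAX): max(0, -7, -2, 5) = 5
K (MIN): min(8, 5) = 5
AH (MAX): max(1, 7, 0) = 7
AJ (MAX): max(-5, 6, -3, 3) = 6
AK (MAX): max(8, 3) = 8
L (MIN): min(7, 6, 8) = 6
C (MAX): max(0, 5, 6) = 6
Root (MIN): min(5, -3, 6) = -3
MIN at Root wants the lowest of {A=5, B=-3, C=6}, so chooses B.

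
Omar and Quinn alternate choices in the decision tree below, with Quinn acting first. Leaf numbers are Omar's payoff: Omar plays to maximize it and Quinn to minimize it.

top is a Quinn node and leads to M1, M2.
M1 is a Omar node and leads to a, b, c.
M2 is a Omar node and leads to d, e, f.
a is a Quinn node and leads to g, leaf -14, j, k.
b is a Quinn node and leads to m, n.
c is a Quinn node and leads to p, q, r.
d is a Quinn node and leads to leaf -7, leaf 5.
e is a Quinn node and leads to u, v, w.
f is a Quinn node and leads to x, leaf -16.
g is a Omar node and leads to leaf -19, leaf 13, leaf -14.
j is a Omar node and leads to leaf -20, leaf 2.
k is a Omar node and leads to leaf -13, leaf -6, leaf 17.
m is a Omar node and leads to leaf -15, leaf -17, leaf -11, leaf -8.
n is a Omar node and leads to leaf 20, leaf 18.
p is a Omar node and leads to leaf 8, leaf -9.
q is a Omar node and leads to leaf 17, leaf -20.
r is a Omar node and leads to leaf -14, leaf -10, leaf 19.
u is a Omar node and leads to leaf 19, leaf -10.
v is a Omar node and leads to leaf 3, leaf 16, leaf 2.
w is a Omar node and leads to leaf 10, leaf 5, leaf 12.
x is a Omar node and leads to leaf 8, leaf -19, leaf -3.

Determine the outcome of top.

8

g (Omar): max(-19, 13, -14) = 13
j (Omar): max(-20, 2) = 2
k (Omar): max(-13, -6, 17) = 17
a (Quinn): min(13, -14, 2, 17) = -14
m (Omar): max(-15, -17, -11, -8) = -8
n (Omar): max(20, 18) = 20
b (Quinn): min(-8, 20) = -8
p (Omar): max(8, -9) = 8
q (Omar): max(17, -20) = 17
r (Omar): max(-14, -10, 19) = 19
c (Quinn): min(8, 17, 19) = 8
M1 (Omar): max(-14, -8, 8) = 8
d (Quinn): min(-7, 5) = -7
u (Omar): max(19, -10) = 19
v (Omar): max(3, 16, 2) = 16
w (Omar): max(10, 5, 12) = 12
e (Quinn): min(19, 16, 12) = 12
x (Omar): max(8, -19, -3) = 8
f (Quinn): min(8, -16) = -16
M2 (Omar): max(-7, 12, -16) = 12
top (Quinn): min(8, 12) = 8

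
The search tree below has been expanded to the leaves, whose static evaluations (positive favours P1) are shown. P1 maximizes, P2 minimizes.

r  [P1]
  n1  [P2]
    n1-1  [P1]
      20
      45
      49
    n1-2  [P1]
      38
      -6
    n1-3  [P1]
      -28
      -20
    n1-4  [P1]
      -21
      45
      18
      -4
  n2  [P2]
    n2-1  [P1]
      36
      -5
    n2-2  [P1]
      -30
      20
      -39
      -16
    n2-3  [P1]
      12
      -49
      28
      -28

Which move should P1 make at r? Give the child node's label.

n2

n1-1 (P1): max(20, 45, 49) = 49
n1-2 (P1): max(38, -6) = 38
n1-3 (P1): max(-28, -20) = -20
n1-4 (P1): max(-21, 45, 18, -4) = 45
n1 (P2): min(49, 38, -20, 45) = -20
n2-1 (P1): max(36, -5) = 36
n2-2 (P1): max(-30, 20, -39, -16) = 20
n2-3 (P1): max(12, -49, 28, -28) = 28
n2 (P2): min(36, 20, 28) = 20
r (P1): max(-20, 20) = 20
P1 at r wants the highest of {n1=-20, n2=20}, so chooses n2.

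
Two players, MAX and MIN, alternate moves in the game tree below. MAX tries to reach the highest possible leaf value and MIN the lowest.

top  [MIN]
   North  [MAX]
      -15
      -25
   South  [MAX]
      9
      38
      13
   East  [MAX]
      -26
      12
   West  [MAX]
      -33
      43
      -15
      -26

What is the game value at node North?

-15

North (MAX): max(-15, -25) = -15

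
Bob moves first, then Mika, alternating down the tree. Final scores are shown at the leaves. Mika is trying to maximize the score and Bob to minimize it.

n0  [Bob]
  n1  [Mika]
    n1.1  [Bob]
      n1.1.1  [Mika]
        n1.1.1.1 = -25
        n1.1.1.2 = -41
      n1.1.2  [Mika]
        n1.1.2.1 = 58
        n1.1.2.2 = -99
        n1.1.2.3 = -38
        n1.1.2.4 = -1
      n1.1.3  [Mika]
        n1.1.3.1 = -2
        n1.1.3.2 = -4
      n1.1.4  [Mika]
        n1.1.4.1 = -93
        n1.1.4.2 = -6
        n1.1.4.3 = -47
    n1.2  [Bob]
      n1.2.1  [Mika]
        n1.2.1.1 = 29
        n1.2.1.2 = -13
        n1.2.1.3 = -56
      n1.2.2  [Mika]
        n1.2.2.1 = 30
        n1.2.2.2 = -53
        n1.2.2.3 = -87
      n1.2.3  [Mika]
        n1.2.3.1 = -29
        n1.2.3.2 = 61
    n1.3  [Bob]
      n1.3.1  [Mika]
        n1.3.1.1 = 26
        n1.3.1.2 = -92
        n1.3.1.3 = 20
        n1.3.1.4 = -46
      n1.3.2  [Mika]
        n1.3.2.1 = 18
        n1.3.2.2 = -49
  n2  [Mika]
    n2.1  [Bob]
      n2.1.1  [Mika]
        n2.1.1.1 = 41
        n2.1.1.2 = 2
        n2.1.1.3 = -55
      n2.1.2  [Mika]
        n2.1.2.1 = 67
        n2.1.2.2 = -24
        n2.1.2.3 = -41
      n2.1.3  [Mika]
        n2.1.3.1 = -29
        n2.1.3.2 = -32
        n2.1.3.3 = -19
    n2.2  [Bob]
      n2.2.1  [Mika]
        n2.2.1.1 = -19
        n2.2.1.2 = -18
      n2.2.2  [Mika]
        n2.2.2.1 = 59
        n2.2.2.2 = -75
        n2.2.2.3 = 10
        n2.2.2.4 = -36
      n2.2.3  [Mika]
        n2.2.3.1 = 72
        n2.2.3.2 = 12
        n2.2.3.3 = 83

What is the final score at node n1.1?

n1.1.1 (Mika): max(-25, -41) = -25
n1.1.2 (Mika): max(58, -99, -38, -1) = 58
n1.1.3 (Mika): max(-2, -4) = -2
n1.1.4 (Mika): max(-93, -6, -47) = -6
n1.1 (Bob): min(-25, 58, -2, -6) = -25

-25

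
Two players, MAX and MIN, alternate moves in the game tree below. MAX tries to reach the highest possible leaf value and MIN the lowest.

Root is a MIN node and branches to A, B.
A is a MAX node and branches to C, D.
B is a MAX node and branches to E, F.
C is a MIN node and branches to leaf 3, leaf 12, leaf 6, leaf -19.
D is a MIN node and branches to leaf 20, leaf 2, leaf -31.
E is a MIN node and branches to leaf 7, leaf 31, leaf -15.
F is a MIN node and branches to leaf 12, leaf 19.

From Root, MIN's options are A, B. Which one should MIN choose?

C (MIN): min(3, 12, 6, -19) = -19
D (MIN): min(20, 2, -31) = -31
A (MAX): max(-19, -31) = -19
E (MIN): min(7, 31, -15) = -15
F (MIN): min(12, 19) = 12
B (MAX): max(-15, 12) = 12
Root (MIN): min(-19, 12) = -19
MIN at Root wants the lowest of {A=-19, B=12}, so chooses A.

A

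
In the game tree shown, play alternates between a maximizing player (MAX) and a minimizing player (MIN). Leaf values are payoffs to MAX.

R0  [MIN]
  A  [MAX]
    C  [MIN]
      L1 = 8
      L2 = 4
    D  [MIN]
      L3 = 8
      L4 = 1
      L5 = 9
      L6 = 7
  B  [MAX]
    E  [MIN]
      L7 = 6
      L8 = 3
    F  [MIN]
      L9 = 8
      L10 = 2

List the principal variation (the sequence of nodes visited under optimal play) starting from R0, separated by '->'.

C (MIN): min(8, 4) = 4
D (MIN): min(8, 1, 9, 7) = 1
A (MAX): max(4, 1) = 4
E (MIN): min(6, 3) = 3
F (MIN): min(8, 2) = 2
B (MAX): max(3, 2) = 3
R0 (MIN): min(4, 3) = 3
At R0, MIN picks B (lowest: 3).
At B, MAX picks E (highest: 3).
At E, MIN picks L8 (lowest: 3).
Terminal value 3.

R0 -> B -> E -> L8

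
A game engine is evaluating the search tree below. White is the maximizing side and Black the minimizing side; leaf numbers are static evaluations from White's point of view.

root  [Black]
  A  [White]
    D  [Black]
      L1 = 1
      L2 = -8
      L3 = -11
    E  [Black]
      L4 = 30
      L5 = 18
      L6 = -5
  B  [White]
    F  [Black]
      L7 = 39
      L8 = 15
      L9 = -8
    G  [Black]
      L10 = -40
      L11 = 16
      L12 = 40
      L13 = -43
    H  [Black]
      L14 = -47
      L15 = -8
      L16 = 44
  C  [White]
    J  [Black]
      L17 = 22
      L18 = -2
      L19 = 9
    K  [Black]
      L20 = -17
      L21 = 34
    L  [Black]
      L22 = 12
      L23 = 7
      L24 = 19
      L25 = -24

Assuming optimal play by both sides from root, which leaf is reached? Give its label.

D (Black): min(1, -8, -11) = -11
E (Black): min(30, 18, -5) = -5
A (White): max(-11, -5) = -5
F (Black): min(39, 15, -8) = -8
G (Black): min(-40, 16, 40, -43) = -43
H (Black): min(-47, -8, 44) = -47
B (White): max(-8, -43, -47) = -8
J (Black): min(22, -2, 9) = -2
K (Black): min(-17, 34) = -17
L (Black): min(12, 7, 19, -24) = -24
C (White): max(-2, -17, -24) = -2
root (Black): min(-5, -8, -2) = -8
At root, Black picks B (lowest: -8).
At B, White picks F (highest: -8).
At F, Black picks L9 (lowest: -8).
Terminal value -8.

L9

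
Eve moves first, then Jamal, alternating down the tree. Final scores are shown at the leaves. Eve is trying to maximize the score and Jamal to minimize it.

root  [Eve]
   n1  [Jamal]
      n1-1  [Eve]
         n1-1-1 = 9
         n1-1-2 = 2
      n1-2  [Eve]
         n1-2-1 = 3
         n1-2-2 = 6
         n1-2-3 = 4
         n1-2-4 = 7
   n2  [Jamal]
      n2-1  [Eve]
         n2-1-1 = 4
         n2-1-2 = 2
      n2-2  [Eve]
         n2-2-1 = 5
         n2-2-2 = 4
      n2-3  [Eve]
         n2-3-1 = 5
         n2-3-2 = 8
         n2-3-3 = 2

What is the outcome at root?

7

n1-1 (Eve): max(9, 2) = 9
n1-2 (Eve): max(3, 6, 4, 7) = 7
n1 (Jamal): min(9, 7) = 7
n2-1 (Eve): max(4, 2) = 4
n2-2 (Eve): max(5, 4) = 5
n2-3 (Eve): max(5, 8, 2) = 8
n2 (Jamal): min(4, 5, 8) = 4
root (Eve): max(7, 4) = 7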